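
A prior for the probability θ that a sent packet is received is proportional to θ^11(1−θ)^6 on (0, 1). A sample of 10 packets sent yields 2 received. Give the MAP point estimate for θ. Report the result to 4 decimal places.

The prior density ∝ θ^11(1−θ)^6 is the kernel of Beta(12, 7).
Data: 2 successes in 10 trials. The binomial likelihood contributes θ^2(1−θ)^8, so the posterior is Beta(12+2, 7+8) = Beta(14, 15).
For Beta(a, b) with a, b > 1 the mode is (a−1)/(a+b−2) = 13/27 ≈ 0.4815.

θ̂_MAP = 0.4815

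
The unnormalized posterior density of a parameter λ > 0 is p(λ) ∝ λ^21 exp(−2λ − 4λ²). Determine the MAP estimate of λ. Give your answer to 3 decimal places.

λ̂_MAP = 1.500

ℓ'(λ) = 21/λ − 2 − 8λ. Setting this to zero and multiplying by λ: 8λ² + 2λ − 21 = 0.
λ = (−2 + √(2² + 4·8·21)) / (2·8) = (−2 + √676) / 16 = (−2 + 26)/16 = 3/2.
ℓ''(λ) = −21/λ² − 8 < 0, confirming a maximum.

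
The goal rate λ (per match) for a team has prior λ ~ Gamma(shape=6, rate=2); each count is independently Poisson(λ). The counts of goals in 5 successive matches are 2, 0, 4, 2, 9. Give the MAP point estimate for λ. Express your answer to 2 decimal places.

λ̂_MAP = 3.14

Σxᵢ = 2+0+4+2+9 = 17, with n = 5.
Posterior ∝ λ^5e^(−2λ) · λ^17e^(−5λ) = λ^22e^(−7λ), i.e. Gamma(shape=23, rate=7).
The mode of a Gamma(a, b) with a ≥ 1 (shape–rate) is (a−1)/b = 22/7 ≈ 3.14.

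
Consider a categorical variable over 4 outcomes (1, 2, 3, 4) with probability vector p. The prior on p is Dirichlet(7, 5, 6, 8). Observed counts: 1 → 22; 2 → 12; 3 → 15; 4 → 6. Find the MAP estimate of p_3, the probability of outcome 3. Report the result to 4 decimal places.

The posterior is Dirichlet(αᵢ + nᵢ) = Dirichlet(29, 17, 21, 14).
For a Dirichlet(a₁,…,a_K) with all aᵢ > 1, the mode has j-th component (aⱼ − 1)/(Σaᵢ − K).
Here Σaᵢ = 81 and K = 4, so p_3 = (21 − 1)/(81 − 4) = 20/77 ≈ 0.2597.

MAP estimate: 0.2597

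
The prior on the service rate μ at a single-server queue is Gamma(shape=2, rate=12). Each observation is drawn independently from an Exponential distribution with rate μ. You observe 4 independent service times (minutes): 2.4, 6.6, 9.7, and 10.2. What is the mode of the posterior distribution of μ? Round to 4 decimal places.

μ̂_MAP = 0.1222

The Exponential(rate=μ) likelihood is ∝ μ^n e^(−μΣtᵢ). Here n = 4 and Σtᵢ = 2.4 + 6.6 + 9.7 + 10.2 = 28.9.
Posterior ∝ μe^(−12μ) · μ^4e^(−28.9μ) = μ^5e^(−40.9μ), i.e. Gamma(6, 40.9).
Mode = (a−1)/b = 5/40.9 ≈ 0.1222.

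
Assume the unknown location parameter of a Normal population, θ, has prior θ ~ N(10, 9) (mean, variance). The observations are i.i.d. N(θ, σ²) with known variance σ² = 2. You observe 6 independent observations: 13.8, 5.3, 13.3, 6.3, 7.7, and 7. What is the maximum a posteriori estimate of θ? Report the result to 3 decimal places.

n = 6; x̄ = (13.8 + 5.3 + 13.3 + 6.3 + 7.7 + 7)/6 = 53.4/6 = 8.9.
For a Normal prior and Normal likelihood with known variance, the posterior is Normal; its mode equals its mean, the precision-weighted average.
Prior precision 1/σ₀² = 1/9; data precision n/σ² = 6/2 = 3.
θ̂ = ((1/9)·10 + 3·8.9) / (1/9 + 3) = (2503/90)/(28/9) = 2503/280 ≈ 8.939.

θ̂_MAP = 8.939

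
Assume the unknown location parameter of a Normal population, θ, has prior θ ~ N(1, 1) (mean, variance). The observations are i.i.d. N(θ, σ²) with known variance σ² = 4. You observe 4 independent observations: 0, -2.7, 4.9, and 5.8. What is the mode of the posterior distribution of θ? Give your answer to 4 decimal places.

n = 4; x̄ = (0 + (-2.7) + 4.9 + 5.8)/4 = 8/4 = 2.
For a Normal prior and Normal likelihood with known variance, the posterior is Normal; its mode equals its mean, the precision-weighted average.
Prior precision 1/σ₀² = 1/1 = 1; data precision n/σ² = 4/4 = 1.
θ̂ = (1·1 + 1·2) / (1 + 1) = 3/2 = 1.5000.

θ̂_MAP = 1.5000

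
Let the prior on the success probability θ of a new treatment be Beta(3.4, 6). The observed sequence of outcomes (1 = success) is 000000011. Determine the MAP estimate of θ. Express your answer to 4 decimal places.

θ̂_MAP = 0.2683

Prior: Beta(3.4, 6).
Data: 2 successes in 9 trials (from the sequence). The binomial likelihood contributes θ^2(1−θ)^7, so the posterior is Beta(3.4+2, 6+7) = Beta(5.4, 13).
For Beta(a, b) with a, b > 1 the mode is (a−1)/(a+b−2) = 4.4/16.4 ≈ 0.2683.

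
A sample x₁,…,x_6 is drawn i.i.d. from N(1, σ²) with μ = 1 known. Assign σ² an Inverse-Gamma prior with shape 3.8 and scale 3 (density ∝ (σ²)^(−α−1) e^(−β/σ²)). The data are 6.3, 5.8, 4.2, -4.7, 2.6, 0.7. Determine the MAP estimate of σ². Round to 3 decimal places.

Sum of squared deviations about the known mean: SS = (6.3−1)² + (5.8−1)² + (4.2−1)² + (-4.7−1)² + (2.6−1)² + (0.7−1)² = 96.51.
The Normal likelihood contributes (σ²)^(−n/2) exp(−SS/(2σ²)), so the posterior is Inverse-Gamma(α + n/2, β + SS/2) = Inverse-Gamma(6.8, 51.255).
The mode of Inverse-Gamma(a, b) is b/(a+1) = 51.255/7.8 ≈ 6.571.

σ̂²_MAP = 6.571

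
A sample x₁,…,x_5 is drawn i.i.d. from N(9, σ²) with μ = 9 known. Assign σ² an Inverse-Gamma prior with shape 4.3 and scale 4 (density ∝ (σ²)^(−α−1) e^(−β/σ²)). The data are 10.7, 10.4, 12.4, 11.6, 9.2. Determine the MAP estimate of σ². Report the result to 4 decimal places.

σ̂²_MAP = 2.0006

Sum of squared deviations about the known mean: SS = (10.7−9)² + (10.4−9)² + (12.4−9)² + (11.6−9)² + (9.2−9)² = 23.21.
The Normal likelihood contributes (σ²)^(−n/2) exp(−SS/(2σ²)), so the posterior is Inverse-Gamma(α + n/2, β + SS/2) = Inverse-Gamma(6.8, 15.605).
The mode of Inverse-Gamma(a, b) is b/(a+1) = 15.605/7.8 ≈ 2.0006.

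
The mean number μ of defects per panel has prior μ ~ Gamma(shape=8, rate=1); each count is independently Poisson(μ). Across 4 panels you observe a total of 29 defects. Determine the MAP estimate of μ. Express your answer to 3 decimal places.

Σxᵢ = 29, n = 4.
Posterior ∝ μ^7e^(−1μ) · μ^29e^(−4μ) = μ^36e^(−5μ), i.e. Gamma(shape=37, rate=5).
The mode of a Gamma(a, b) with a ≥ 1 (shape–rate) is (a−1)/b = 36/5 ≈ 7.200.

μ̂_MAP = 7.200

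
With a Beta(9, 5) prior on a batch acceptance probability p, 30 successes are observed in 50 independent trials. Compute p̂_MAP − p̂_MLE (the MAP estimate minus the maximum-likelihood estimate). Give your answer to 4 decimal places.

MAP − MLE = 0.0129

Posterior is Beta(39, 25); MAP = (39−1)/(64−2) = 38/62 ≈ 0.61290.
MLE ignores the prior: p̂_MLE = k/n = 30/50 ≈ 0.60000.
Difference = 38/62 − 30/50 = 2/155 ≈ 0.0129.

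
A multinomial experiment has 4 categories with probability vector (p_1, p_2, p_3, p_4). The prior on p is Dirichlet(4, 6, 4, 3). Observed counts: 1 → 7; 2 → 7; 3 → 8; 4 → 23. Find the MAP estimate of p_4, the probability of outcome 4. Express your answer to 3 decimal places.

The posterior is Dirichlet(αᵢ + nᵢ) = Dirichlet(11, 13, 12, 26).
For a Dirichlet(a₁,…,a_K) with all aᵢ > 1, the mode has j-th component (aⱼ − 1)/(Σaᵢ − K).
Here Σaᵢ = 62 and K = 4, so p_4 = (26 − 1)/(62 − 4) = 25/58 ≈ 0.431.

MAP estimate: 0.431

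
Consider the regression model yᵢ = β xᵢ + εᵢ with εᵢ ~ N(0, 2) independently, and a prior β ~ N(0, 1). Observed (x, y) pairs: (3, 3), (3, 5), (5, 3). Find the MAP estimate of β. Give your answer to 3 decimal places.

log p(β | y) = −Σ(yᵢ − βxᵢ)²/(2·2) − β²/(2·1) + const.
Setting the derivative to zero: Σxᵢ(yᵢ − βxᵢ)/2 − β/1 = 0, so β = Σxᵢyᵢ / (Σxᵢ² + σ²/τ²).
Σxᵢyᵢ = 3·3 + 3·5 + 5·3 = 39; Σxᵢ² = 43; σ²/τ² = 2.
β̂_MAP = 39 / (43 + 2) = 39/45 ≈ 0.867.

β̂_MAP = 0.867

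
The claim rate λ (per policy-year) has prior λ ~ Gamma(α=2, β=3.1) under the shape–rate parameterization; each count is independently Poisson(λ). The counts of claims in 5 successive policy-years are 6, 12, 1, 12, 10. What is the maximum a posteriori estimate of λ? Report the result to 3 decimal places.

Σxᵢ = 6+12+1+12+10 = 41, with n = 5.
Posterior ∝ λe^(−3.1λ) · λ^41e^(−5λ) = λ^42e^(−8.1λ), i.e. Gamma(shape=43, rate=8.1).
The mode of a Gamma(a, b) with a ≥ 1 (shape–rate) is (a−1)/b = 42/8.1 ≈ 5.185.

λ̂_MAP = 5.185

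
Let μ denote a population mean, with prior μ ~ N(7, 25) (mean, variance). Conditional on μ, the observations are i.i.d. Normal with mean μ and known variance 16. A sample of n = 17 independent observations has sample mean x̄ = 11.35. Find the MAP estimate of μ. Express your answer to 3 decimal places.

n = 17, x̄ = 11.35.
For a Normal prior and Normal likelihood with known variance, the posterior is Normal; its mode equals its mean, the precision-weighted average.
Prior precision 1/σ₀² = 1/25 = 0.04; data precision n/σ² = 17/16 = 1.0625.
μ̂ = (0.04·7 + 1.0625·11.35) / (0.04 + 1.0625) = 12.339375/1.1025 = 6581/588 ≈ 11.192.

μ̂_MAP = 11.192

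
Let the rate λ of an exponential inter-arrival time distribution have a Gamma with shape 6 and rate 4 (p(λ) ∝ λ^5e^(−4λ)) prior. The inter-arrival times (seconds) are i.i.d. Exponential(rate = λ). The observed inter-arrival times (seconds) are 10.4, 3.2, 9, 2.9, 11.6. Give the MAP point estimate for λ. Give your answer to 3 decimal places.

λ̂_MAP = 0.243

The Exponential(rate=λ) likelihood is ∝ λ^n e^(−λΣtᵢ). Here n = 5 and Σtᵢ = 10.4 + 3.2 + 9 + 2.9 + 11.6 = 37.1.
Posterior ∝ λ^5e^(−4λ) · λ^5e^(−37.1λ) = λ^10e^(−41.1λ), i.e. Gamma(11, 41.1).
Mode = (a−1)/b = 10/41.1 ≈ 0.243.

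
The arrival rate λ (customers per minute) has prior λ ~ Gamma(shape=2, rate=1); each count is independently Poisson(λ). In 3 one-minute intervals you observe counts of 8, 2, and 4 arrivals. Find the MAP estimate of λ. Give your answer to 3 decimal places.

Σxᵢ = 8+2+4 = 14, with n = 3.
Posterior ∝ λe^(−1λ) · λ^14e^(−3λ) = λ^15e^(−4λ), i.e. Gamma(shape=16, rate=4).
The mode of a Gamma(a, b) with a ≥ 1 (shape–rate) is (a−1)/b = 15/4 ≈ 3.750.

λ̂_MAP = 3.750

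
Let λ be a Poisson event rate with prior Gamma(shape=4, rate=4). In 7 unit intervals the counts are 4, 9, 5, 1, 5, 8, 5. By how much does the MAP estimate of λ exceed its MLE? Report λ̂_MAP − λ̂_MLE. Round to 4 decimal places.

MAP − MLE = -1.6494

Σxᵢ = 37. Posterior is Gamma(41, 11); MAP = (41−1)/11 = 40/11 ≈ 3.63636.
MLE = x̄ = 37/7 ≈ 5.28571.
Difference = 40/11 − 37/7 = -127/77 ≈ -1.6494.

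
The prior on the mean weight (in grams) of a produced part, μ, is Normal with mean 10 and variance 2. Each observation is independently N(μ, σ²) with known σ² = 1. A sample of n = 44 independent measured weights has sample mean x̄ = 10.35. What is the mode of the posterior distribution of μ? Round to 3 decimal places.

n = 44, x̄ = 10.35.
For a Normal prior and Normal likelihood with known variance, the posterior is Normal; its mode equals its mean, the precision-weighted average.
Prior precision 1/σ₀² = 1/2 = 0.5; data precision n/σ² = 44/1 = 44.
μ̂ = (0.5·10 + 44·10.35) / (0.5 + 44) = 460.4/44.5 = 4604/445 ≈ 10.346.

μ̂_MAP = 10.346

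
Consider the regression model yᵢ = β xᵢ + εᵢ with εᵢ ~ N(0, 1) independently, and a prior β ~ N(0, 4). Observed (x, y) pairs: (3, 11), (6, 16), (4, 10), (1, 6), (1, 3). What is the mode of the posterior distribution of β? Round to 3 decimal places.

log p(β | y) = −Σ(yᵢ − βxᵢ)²/(2·1) − β²/(2·4) + const.
Setting the derivative to zero: Σxᵢ(yᵢ − βxᵢ)/1 − β/4 = 0, so β = Σxᵢyᵢ / (Σxᵢ² + σ²/τ²).
Σxᵢyᵢ = 3·11 + 6·16 + 4·10 + 1·6 + 1·3 = 178; Σxᵢ² = 63; σ²/τ² = 0.25.
β̂_MAP = 178 / (63 + 0.25) = 178/63.25 ≈ 2.814.

β̂_MAP = 2.814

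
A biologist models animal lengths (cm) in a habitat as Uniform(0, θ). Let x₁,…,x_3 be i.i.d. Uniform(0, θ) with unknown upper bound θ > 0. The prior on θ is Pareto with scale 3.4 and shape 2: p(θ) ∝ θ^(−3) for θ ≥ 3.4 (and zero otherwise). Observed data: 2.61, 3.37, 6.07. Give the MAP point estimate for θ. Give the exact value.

θ̂_MAP = 6.07

The Uniform(0, θ) likelihood is θ^(−n) for θ ≥ max(xᵢ), zero otherwise. Here max(xᵢ) = 6.07.
Posterior ∝ θ^(−3) · θ^(−3) = θ^(−6) on θ ≥ max(3.4, 6.07) = 6.07.
This density is strictly decreasing in θ, so the posterior mode lies at the lower boundary of the support.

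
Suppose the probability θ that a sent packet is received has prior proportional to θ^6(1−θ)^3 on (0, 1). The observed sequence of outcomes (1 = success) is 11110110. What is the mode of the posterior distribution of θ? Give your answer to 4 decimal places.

θ̂_MAP = 0.7059

The prior density ∝ θ^6(1−θ)^3 is the kernel of Beta(7, 4).
Data: 6 successes in 8 trials (from the sequence). The binomial likelihood contributes θ^6(1−θ)^2, so the posterior is Beta(7+6, 4+2) = Beta(13, 6).
For Beta(a, b) with a, b > 1 the mode is (a−1)/(a+b−2) = 12/17 ≈ 0.7059.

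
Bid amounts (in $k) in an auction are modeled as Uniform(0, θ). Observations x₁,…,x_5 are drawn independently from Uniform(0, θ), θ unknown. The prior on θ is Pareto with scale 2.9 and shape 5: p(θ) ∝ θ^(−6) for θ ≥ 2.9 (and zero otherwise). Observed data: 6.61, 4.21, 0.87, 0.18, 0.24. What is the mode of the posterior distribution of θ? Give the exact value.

The Uniform(0, θ) likelihood is θ^(−n) for θ ≥ max(xᵢ), zero otherwise. Here max(xᵢ) = 6.61.
Posterior ∝ θ^(−6) · θ^(−5) = θ^(−11) on θ ≥ max(2.9, 6.61) = 6.61.
This density is strictly decreasing in θ, so the posterior mode lies at the lower boundary of the support.

θ̂_MAP = 6.61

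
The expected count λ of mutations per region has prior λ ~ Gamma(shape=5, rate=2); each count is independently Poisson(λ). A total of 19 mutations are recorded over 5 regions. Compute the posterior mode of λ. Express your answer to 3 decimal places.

Σxᵢ = 19, n = 5.
Posterior ∝ λ^4e^(−2λ) · λ^19e^(−5λ) = λ^23e^(−7λ), i.e. Gamma(shape=24, rate=7).
The mode of a Gamma(a, b) with a ≥ 1 (shape–rate) is (a−1)/b = 23/7 ≈ 3.286.

λ̂_MAP = 3.286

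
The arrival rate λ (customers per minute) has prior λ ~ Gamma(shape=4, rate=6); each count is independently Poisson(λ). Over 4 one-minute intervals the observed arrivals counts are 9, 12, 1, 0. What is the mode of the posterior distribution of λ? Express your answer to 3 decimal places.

λ̂_MAP = 2.500

Σxᵢ = 9+12+1+0 = 22, with n = 4.
Posterior ∝ λ^3e^(−6λ) · λ^22e^(−4λ) = λ^25e^(−10λ), i.e. Gamma(shape=26, rate=10).
The mode of a Gamma(a, b) with a ≥ 1 (shape–rate) is (a−1)/b = 25/10 ≈ 2.500.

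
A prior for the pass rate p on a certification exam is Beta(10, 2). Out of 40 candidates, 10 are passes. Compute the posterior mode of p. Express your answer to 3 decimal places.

Prior: Beta(10, 2).
Data: 10 successes in 40 trials. The binomial likelihood contributes p^10(1−p)^30, so the posterior is Beta(10+10, 2+30) = Beta(20, 32).
For Beta(a, b) with a, b > 1 the mode is (a−1)/(a+b−2) = 19/50 ≈ 0.380.

p̂_MAP = 0.380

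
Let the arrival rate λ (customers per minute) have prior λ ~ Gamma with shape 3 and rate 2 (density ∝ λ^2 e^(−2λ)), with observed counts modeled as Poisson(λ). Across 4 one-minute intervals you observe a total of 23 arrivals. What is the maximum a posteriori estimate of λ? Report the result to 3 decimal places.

λ̂_MAP = 4.167

Σxᵢ = 23, n = 4.
Posterior ∝ λ^2e^(−2λ) · λ^23e^(−4λ) = λ^25e^(−6λ), i.e. Gamma(shape=26, rate=6).
The mode of a Gamma(a, b) with a ≥ 1 (shape–rate) is (a−1)/b = 25/6 ≈ 4.167.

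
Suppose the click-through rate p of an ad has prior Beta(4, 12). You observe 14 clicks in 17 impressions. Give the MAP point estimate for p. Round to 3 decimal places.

p̂_MAP = 0.548

Prior: Beta(4, 12).
Data: 14 successes in 17 trials. The binomial likelihood contributes p^14(1−p)^3, so the posterior is Beta(4+14, 12+3) = Beta(18, 15).
For Beta(a, b) with a, b > 1 the mode is (a−1)/(a+b−2) = 17/31 ≈ 0.548.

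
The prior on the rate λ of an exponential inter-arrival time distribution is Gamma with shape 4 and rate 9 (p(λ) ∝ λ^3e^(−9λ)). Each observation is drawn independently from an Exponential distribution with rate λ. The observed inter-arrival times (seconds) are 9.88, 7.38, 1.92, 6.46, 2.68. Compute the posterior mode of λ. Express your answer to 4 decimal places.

The Exponential(rate=λ) likelihood is ∝ λ^n e^(−λΣtᵢ). Here n = 5 and Σtᵢ = 9.88 + 7.38 + 1.92 + 6.46 + 2.68 = 28.32.
Posterior ∝ λ^3e^(−9λ) · λ^5e^(−28.32λ) = λ^8e^(−37.32λ), i.e. Gamma(9, 37.32).
Mode = (a−1)/b = 8/37.32 ≈ 0.2144.

λ̂_MAP = 0.2144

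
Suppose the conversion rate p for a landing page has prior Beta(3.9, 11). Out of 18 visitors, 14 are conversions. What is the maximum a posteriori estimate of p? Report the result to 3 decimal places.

p̂_MAP = 0.547

Prior: Beta(3.9, 11).
Data: 14 successes in 18 trials. The binomial likelihood contributes p^14(1−p)^4, so the posterior is Beta(3.9+14, 11+4) = Beta(17.9, 15).
For Beta(a, b) with a, b > 1 the mode is (a−1)/(a+b−2) = 16.9/30.9 ≈ 0.547.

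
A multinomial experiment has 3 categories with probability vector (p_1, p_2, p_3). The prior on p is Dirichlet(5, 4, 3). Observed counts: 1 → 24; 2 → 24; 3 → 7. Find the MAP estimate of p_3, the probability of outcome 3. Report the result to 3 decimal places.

The posterior is Dirichlet(αᵢ + nᵢ) = Dirichlet(29, 28, 10).
For a Dirichlet(a₁,…,a_K) with all aᵢ > 1, the mode has j-th component (aⱼ − 1)/(Σaᵢ − K).
Here Σaᵢ = 67 and K = 3, so p_3 = (10 − 1)/(67 − 3) = 9/64 ≈ 0.141.

MAP estimate: 0.141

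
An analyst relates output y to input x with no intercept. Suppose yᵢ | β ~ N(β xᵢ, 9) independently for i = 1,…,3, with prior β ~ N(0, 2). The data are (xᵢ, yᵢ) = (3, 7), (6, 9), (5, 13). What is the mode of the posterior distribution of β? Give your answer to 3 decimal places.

β̂_MAP = 1.879

log p(β | y) = −Σ(yᵢ − βxᵢ)²/(2·9) − β²/(2·2) + const.
Setting the derivative to zero: Σxᵢ(yᵢ − βxᵢ)/9 − β/2 = 0, so β = Σxᵢyᵢ / (Σxᵢ² + σ²/τ²).
Σxᵢyᵢ = 3·7 + 6·9 + 5·13 = 140; Σxᵢ² = 70; σ²/τ² = 4.5.
β̂_MAP = 140 / (70 + 4.5) = 140/74.5 ≈ 1.879.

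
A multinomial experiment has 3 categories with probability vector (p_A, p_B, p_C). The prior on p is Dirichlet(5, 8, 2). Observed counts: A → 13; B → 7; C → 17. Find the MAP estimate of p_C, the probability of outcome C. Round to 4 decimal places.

MAP estimate of p_C = 0.3673

The posterior is Dirichlet(αᵢ + nᵢ) = Dirichlet(18, 15, 19).
For a Dirichlet(a₁,…,a_K) with all aᵢ > 1, the mode has j-th component (aⱼ − 1)/(Σaᵢ − K).
Here Σaᵢ = 52 and K = 3, so p_C = (19 − 1)/(52 − 3) = 18/49 ≈ 0.3673.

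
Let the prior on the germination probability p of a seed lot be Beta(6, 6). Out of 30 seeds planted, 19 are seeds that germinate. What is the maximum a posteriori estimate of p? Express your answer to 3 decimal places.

Prior: Beta(6, 6).
Data: 19 successes in 30 trials. The binomial likelihood contributes p^19(1−p)^11, so the posterior is Beta(6+19, 6+11) = Beta(25, 17).
For Beta(a, b) with a, b > 1 the mode is (a−1)/(a+b−2) = 24/40 ≈ 0.600.

p̂_MAP = 0.600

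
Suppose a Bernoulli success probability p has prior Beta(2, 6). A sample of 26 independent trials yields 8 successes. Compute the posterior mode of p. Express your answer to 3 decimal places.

p̂_MAP = 0.281

Prior: Beta(2, 6).
Data: 8 successes in 26 trials. The binomial likelihood contributes p^8(1−p)^18, so the posterior is Beta(2+8, 6+18) = Beta(10, 24).
For Beta(a, b) with a, b > 1 the mode is (a−1)/(a+b−2) = 9/32 ≈ 0.281.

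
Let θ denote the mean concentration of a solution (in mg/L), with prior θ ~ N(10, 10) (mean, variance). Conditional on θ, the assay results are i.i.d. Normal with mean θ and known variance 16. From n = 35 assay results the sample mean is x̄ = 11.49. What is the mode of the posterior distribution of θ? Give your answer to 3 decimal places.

θ̂_MAP = 11.425

n = 35, x̄ = 11.49.
For a Normal prior and Normal likelihood with known variance, the posterior is Normal; its mode equals its mean, the precision-weighted average.
Prior precision 1/σ₀² = 1/10 = 0.1; data precision n/σ² = 35/16 = 2.1875.
θ̂ = (0.1·10 + 2.1875·11.49) / (0.1 + 2.1875) = 26.134375/2.2875 = 8363/732 ≈ 11.425.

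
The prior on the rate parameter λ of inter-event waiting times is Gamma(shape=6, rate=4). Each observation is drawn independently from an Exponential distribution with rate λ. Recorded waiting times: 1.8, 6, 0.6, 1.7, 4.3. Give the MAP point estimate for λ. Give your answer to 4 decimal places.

λ̂_MAP = 0.5435

The Exponential(rate=λ) likelihood is ∝ λ^n e^(−λΣtᵢ). Here n = 5 and Σtᵢ = 1.8 + 6 + 0.6 + 1.7 + 4.3 = 14.4.
Posterior ∝ λ^5e^(−4λ) · λ^5e^(−14.4λ) = λ^10e^(−18.4λ), i.e. Gamma(11, 18.4).
Mode = (a−1)/b = 10/18.4 ≈ 0.5435.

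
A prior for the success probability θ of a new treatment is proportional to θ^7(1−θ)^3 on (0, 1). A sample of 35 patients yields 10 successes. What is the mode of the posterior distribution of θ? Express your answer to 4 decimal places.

θ̂_MAP = 0.3778

The prior density ∝ θ^7(1−θ)^3 is the kernel of Beta(8, 4).
Data: 10 successes in 35 trials. The binomial likelihood contributes θ^10(1−θ)^25, so the posterior is Beta(8+10, 4+25) = Beta(18, 29).
For Beta(a, b) with a, b > 1 the mode is (a−1)/(a+b−2) = 17/45 ≈ 0.3778.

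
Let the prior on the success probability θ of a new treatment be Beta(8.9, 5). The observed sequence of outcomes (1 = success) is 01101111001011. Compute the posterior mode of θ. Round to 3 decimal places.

θ̂_MAP = 0.653

Prior: Beta(8.9, 5).
Data: 9 successes in 14 trials (from the sequence). The binomial likelihood contributes θ^9(1−θ)^5, so the posterior is Beta(8.9+9, 5+5) = Beta(17.9, 10).
For Beta(a, b) with a, b > 1 the mode is (a−1)/(a+b−2) = 16.9/25.9 ≈ 0.653.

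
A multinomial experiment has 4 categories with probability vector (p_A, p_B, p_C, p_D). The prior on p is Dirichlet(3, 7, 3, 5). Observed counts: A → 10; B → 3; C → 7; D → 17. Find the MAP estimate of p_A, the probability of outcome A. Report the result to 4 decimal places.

The posterior is Dirichlet(αᵢ + nᵢ) = Dirichlet(13, 10, 10, 22).
For a Dirichlet(a₁,…,a_K) with all aᵢ > 1, the mode has j-th component (aⱼ − 1)/(Σaᵢ − K).
Here Σaᵢ = 55 and K = 4, so p_A = (13 − 1)/(55 − 4) = 12/51 ≈ 0.2353.

MAP estimate of p_A = 0.2353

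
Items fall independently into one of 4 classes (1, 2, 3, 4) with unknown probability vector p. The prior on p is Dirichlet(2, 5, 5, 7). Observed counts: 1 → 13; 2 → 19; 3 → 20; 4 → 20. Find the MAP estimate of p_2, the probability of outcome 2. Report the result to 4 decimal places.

The posterior is Dirichlet(αᵢ + nᵢ) = Dirichlet(15, 24, 25, 27).
For a Dirichlet(a₁,…,a_K) with all aᵢ > 1, the mode has j-th component (aⱼ − 1)/(Σaᵢ − K).
Here Σaᵢ = 91 and K = 4, so p_2 = (24 − 1)/(91 − 4) = 23/87 ≈ 0.2644.

MAP estimate: 0.2644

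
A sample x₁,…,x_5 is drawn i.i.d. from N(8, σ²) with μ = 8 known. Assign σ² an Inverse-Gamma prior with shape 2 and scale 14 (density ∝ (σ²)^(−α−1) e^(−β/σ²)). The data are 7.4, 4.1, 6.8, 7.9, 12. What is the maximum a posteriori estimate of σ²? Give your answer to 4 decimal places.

σ̂²_MAP = 5.5473

Sum of squared deviations about the known mean: SS = (7.4−8)² + (4.1−8)² + (6.8−8)² + (7.9−8)² + (12−8)² = 33.02.
The Normal likelihood contributes (σ²)^(−n/2) exp(−SS/(2σ²)), so the posterior is Inverse-Gamma(α + n/2, β + SS/2) = Inverse-Gamma(4.5, 30.51).
The mode of Inverse-Gamma(a, b) is b/(a+1) = 30.51/5.5 ≈ 5.5473.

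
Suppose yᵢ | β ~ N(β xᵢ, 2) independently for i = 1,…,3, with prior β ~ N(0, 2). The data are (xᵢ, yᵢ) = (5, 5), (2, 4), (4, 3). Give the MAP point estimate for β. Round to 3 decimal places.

β̂_MAP = 0.978

log p(β | y) = −Σ(yᵢ − βxᵢ)²/(2·2) − β²/(2·2) + const.
Setting the derivative to zero: Σxᵢ(yᵢ − βxᵢ)/2 − β/2 = 0, so β = Σxᵢyᵢ / (Σxᵢ² + σ²/τ²).
Σxᵢyᵢ = 5·5 + 2·4 + 4·3 = 45; Σxᵢ² = 45; σ²/τ² = 1.
β̂_MAP = 45 / (45 + 1) = 45/46 ≈ 0.978.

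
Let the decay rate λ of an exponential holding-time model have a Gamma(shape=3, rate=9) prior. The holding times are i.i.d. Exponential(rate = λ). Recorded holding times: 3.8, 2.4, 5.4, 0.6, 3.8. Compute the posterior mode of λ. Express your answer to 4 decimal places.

The Exponential(rate=λ) likelihood is ∝ λ^n e^(−λΣtᵢ). Here n = 5 and Σtᵢ = 3.8 + 2.4 + 5.4 + 0.6 + 3.8 = 16.
Posterior ∝ λ^2e^(−9λ) · λ^5e^(−16λ) = λ^7e^(−25λ), i.e. Gamma(8, 25).
Mode = (a−1)/b = 7/25 ≈ 0.2800.

λ̂_MAP = 0.2800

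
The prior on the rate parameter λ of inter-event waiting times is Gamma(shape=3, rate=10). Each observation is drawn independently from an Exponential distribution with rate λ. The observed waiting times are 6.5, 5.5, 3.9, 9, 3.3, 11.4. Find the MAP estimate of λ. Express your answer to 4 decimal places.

λ̂_MAP = 0.1613

The Exponential(rate=λ) likelihood is ∝ λ^n e^(−λΣtᵢ). Here n = 6 and Σtᵢ = 6.5 + 5.5 + 3.9 + 9 + 3.3 + 11.4 = 39.6.
Posterior ∝ λ^2e^(−10λ) · λ^6e^(−39.6λ) = λ^8e^(−49.6λ), i.e. Gamma(9, 49.6).
Mode = (a−1)/b = 8/49.6 ≈ 0.1613.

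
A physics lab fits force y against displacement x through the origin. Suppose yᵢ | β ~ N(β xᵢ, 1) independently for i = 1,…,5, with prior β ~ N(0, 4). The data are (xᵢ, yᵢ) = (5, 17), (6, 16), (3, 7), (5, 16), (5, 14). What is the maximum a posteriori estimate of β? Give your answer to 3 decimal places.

log p(β | y) = −Σ(yᵢ − βxᵢ)²/(2·1) − β²/(2·4) + const.
Setting the derivative to zero: Σxᵢ(yᵢ − βxᵢ)/1 − β/4 = 0, so β = Σxᵢyᵢ / (Σxᵢ² + σ²/τ²).
Σxᵢyᵢ = 5·17 + 6·16 + 3·7 + 5·16 + 5·14 = 352; Σxᵢ² = 120; σ²/τ² = 0.25.
β̂_MAP = 352 / (120 + 0.25) = 352/120.25 ≈ 2.927.

β̂_MAP = 2.927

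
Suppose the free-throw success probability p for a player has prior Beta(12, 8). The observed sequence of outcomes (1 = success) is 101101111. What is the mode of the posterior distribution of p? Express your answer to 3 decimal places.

Prior: Beta(12, 8).
Data: 7 successes in 9 trials (from the sequence). The binomial likelihood contributes p^7(1−p)^2, so the posterior is Beta(12+7, 8+2) = Beta(19, 10).
For Beta(a, b) with a, b > 1 the mode is (a−1)/(a+b−2) = 18/27 ≈ 0.667.

p̂_MAP = 0.667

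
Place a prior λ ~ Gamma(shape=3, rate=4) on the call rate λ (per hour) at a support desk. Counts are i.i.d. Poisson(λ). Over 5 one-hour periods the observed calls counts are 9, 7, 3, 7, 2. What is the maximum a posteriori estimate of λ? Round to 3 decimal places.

Σxᵢ = 9+7+3+7+2 = 28, with n = 5.
Posterior ∝ λ^2e^(−4λ) · λ^28e^(−5λ) = λ^30e^(−9λ), i.e. Gamma(shape=31, rate=9).
The mode of a Gamma(a, b) with a ≥ 1 (shape–rate) is (a−1)/b = 30/9 ≈ 3.333.

λ̂_MAP = 3.333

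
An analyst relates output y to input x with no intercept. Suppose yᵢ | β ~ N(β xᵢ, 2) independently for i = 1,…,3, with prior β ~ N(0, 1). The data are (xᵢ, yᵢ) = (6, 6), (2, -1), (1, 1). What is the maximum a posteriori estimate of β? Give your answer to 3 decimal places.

log p(β | y) = −Σ(yᵢ − βxᵢ)²/(2·2) − β²/(2·1) + const.
Setting the derivative to zero: Σxᵢ(yᵢ − βxᵢ)/2 − β/1 = 0, so β = Σxᵢyᵢ / (Σxᵢ² + σ²/τ²).
Σxᵢyᵢ = 6·6 + 2·(-1) + 1·1 = 35; Σxᵢ² = 41; σ²/τ² = 2.
β̂_MAP = 35 / (41 + 2) = 35/43 ≈ 0.814.

β̂_MAP = 0.814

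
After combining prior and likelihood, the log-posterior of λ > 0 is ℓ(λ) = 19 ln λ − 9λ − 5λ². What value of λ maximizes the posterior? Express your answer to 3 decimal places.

λ̂_MAP = 1.000

ℓ'(λ) = 19/λ − 9 − 10λ. Setting this to zero and multiplying by λ: 10λ² + 9λ − 19 = 0.
λ = (−9 + √(9² + 4·10·19)) / (2·10) = (−9 + √841) / 20 = (−9 + 29)/20 = 1.
ℓ''(λ) = −19/λ² − 10 < 0, confirming a maximum.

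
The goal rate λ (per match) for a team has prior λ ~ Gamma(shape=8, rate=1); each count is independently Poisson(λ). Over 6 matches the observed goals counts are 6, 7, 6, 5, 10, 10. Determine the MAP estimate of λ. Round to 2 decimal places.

λ̂_MAP = 7.29

Σxᵢ = 6+7+6+5+10+10 = 44, with n = 6.
Posterior ∝ λ^7e^(−1λ) · λ^44e^(−6λ) = λ^51e^(−7λ), i.e. Gamma(shape=52, rate=7).
The mode of a Gamma(a, b) with a ≥ 1 (shape–rate) is (a−1)/b = 51/7 ≈ 7.29.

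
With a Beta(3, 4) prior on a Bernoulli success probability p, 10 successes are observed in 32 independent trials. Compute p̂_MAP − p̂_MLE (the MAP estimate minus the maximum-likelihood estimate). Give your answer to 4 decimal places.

Posterior is Beta(13, 26); MAP = (13−1)/(39−2) = 12/37 ≈ 0.32432.
MLE ignores the prior: p̂_MLE = k/n = 10/32 ≈ 0.31250.
Difference = 12/37 − 10/32 = 7/592 ≈ 0.0118.

MAP − MLE = 0.0118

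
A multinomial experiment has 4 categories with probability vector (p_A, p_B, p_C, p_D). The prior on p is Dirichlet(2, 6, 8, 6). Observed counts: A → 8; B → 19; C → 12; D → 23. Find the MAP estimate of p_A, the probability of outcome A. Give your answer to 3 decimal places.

MAP estimate of p_A = 0.113

The posterior is Dirichlet(αᵢ + nᵢ) = Dirichlet(10, 25, 20, 29).
For a Dirichlet(a₁,…,a_K) with all aᵢ > 1, the mode has j-th component (aⱼ − 1)/(Σaᵢ − K).
Here Σaᵢ = 84 and K = 4, so p_A = (10 − 1)/(84 − 4) = 9/80 ≈ 0.113.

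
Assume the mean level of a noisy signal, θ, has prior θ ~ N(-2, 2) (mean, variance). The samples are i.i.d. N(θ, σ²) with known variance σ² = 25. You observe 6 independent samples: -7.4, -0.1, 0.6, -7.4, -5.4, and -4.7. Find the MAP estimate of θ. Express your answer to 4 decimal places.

θ̂_MAP = -2.6703

n = 6; x̄ = ((-7.4) + (-0.1) + 0.6 + (-7.4) + (-5.4) + (-4.7))/6 = -24.4/6 = -61/15 ≈ -4.0667.
For a Normal prior and Normal likelihood with known variance, the posterior is Normal; its mode equals its mean, the precision-weighted average.
Prior precision 1/σ₀² = 1/2 = 0.5; data precision n/σ² = 6/25 = 0.24.
θ̂ = (0.5·(-2) + 0.24·(-61/15)) / (0.5 + 0.24) = (-1.976)/0.74 = -494/185 ≈ -2.6703.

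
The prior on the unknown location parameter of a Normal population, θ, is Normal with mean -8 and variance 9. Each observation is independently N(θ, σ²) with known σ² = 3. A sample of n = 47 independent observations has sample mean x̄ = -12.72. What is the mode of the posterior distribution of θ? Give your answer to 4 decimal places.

n = 47, x̄ = -12.72.
For a Normal prior and Normal likelihood with known variance, the posterior is Normal; its mode equals its mean, the precision-weighted average.
Prior precision 1/σ₀² = 1/9; data precision n/σ² = 47/3.
θ̂ = ((1/9)·(-8) + (47/3)·(-12.72)) / (1/9 + 47/3) = (-45038/225)/(142/9) = -22519/1775 ≈ -12.6868.

θ̂_MAP = -12.6868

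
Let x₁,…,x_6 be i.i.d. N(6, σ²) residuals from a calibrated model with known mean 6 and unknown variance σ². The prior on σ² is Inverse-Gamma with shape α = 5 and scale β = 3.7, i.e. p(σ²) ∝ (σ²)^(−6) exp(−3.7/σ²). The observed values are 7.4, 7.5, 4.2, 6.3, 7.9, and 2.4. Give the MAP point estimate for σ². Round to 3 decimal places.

Sum of squared deviations about the known mean: SS = (7.4−6)² + (7.5−6)² + (4.2−6)² + (6.3−6)² + (7.9−6)² + (2.4−6)² = 24.11.
The Normal likelihood contributes (σ²)^(−n/2) exp(−SS/(2σ²)), so the posterior is Inverse-Gamma(α + n/2, β + SS/2) = Inverse-Gamma(8, 15.755).
The mode of Inverse-Gamma(a, b) is b/(a+1) = 15.755/9 ≈ 1.751.

σ̂²_MAP = 1.751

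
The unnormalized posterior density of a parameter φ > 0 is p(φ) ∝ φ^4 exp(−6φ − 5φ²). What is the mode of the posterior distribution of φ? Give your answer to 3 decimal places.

ℓ'(φ) = 4/φ − 6 − 10φ. Setting this to zero and multiplying by φ: 10φ² + 6φ − 4 = 0.
φ = (−6 + √(6² + 4·10·4)) / (2·10) = (−6 + √196) / 20 = (−6 + 14)/20 = 2/5.
ℓ''(φ) = −4/φ² − 10 < 0, confirming a maximum.

φ̂_MAP = 0.400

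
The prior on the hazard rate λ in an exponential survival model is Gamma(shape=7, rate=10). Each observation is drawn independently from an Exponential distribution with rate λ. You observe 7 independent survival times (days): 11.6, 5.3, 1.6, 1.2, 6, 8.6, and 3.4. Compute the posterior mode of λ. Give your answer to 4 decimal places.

λ̂_MAP = 0.2725

The Exponential(rate=λ) likelihood is ∝ λ^n e^(−λΣtᵢ). Here n = 7 and Σtᵢ = 11.6 + 5.3 + 1.6 + 1.2 + 6 + 8.6 + 3.4 = 37.7.
Posterior ∝ λ^6e^(−10λ) · λ^7e^(−37.7λ) = λ^13e^(−47.7λ), i.e. Gamma(14, 47.7).
Mode = (a−1)/b = 13/47.7 ≈ 0.2725.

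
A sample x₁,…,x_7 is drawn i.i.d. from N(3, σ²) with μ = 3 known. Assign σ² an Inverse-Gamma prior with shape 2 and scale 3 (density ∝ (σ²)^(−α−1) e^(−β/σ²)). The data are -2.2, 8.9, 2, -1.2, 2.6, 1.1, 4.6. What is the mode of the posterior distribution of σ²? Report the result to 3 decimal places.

Sum of squared deviations about the known mean: SS = (-2.2−3)² + (8.9−3)² + (2−3)² + (-1.2−3)² + (2.6−3)² + (1.1−3)² + (4.6−3)² = 86.82.
The Normal likelihood contributes (σ²)^(−n/2) exp(−SS/(2σ²)), so the posterior is Inverse-Gamma(α + n/2, β + SS/2) = Inverse-Gamma(5.5, 46.41).
The mode of Inverse-Gamma(a, b) is b/(a+1) = 46.41/6.5 ≈ 7.140.

σ̂²_MAP = 7.140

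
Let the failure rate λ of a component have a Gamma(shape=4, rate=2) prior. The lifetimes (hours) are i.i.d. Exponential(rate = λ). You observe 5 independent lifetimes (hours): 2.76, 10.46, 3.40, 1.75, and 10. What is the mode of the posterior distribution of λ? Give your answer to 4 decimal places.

The Exponential(rate=λ) likelihood is ∝ λ^n e^(−λΣtᵢ). Here n = 5 and Σtᵢ = 2.76 + 10.46 + 3.40 + 1.75 + 10 = 28.37.
Posterior ∝ λ^3e^(−2λ) · λ^5e^(−28.37λ) = λ^8e^(−30.37λ), i.e. Gamma(9, 30.37).
Mode = (a−1)/b = 8/30.37 ≈ 0.2634.

λ̂_MAP = 0.2634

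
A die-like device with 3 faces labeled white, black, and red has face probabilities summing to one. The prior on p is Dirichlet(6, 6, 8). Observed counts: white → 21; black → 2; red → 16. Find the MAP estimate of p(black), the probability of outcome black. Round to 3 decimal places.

MAP estimate of p(black) = 0.125

The posterior is Dirichlet(αᵢ + nᵢ) = Dirichlet(27, 8, 24).
For a Dirichlet(a₁,…,a_K) with all aᵢ > 1, the mode has j-th component (aⱼ − 1)/(Σaᵢ − K).
Here Σaᵢ = 59 and K = 3, so p(black) = (8 − 1)/(59 − 3) = 7/56 ≈ 0.125.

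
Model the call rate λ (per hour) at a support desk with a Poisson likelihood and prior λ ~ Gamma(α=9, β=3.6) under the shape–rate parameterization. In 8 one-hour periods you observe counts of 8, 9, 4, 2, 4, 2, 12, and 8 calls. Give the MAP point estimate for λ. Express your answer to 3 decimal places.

λ̂_MAP = 4.914

Σxᵢ = 8+9+4+2+4+2+12+8 = 49, with n = 8.
Posterior ∝ λ^8e^(−3.6λ) · λ^49e^(−8λ) = λ^57e^(−11.6λ), i.e. Gamma(shape=58, rate=11.6).
The mode of a Gamma(a, b) with a ≥ 1 (shape–rate) is (a−1)/b = 57/11.6 ≈ 4.914.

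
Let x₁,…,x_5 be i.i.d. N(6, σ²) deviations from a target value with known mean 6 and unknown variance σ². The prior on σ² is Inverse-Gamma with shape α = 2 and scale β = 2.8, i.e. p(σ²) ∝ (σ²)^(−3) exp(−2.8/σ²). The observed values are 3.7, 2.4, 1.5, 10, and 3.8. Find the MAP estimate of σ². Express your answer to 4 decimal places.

σ̂²_MAP = 5.9036

Sum of squared deviations about the known mean: SS = (3.7−6)² + (2.4−6)² + (1.5−6)² + (10−6)² + (3.8−6)² = 59.34.
The Normal likelihood contributes (σ²)^(−n/2) exp(−SS/(2σ²)), so the posterior is Inverse-Gamma(α + n/2, β + SS/2) = Inverse-Gamma(4.5, 32.47).
The mode of Inverse-Gamma(a, b) is b/(a+1) = 32.47/5.5 ≈ 5.9036.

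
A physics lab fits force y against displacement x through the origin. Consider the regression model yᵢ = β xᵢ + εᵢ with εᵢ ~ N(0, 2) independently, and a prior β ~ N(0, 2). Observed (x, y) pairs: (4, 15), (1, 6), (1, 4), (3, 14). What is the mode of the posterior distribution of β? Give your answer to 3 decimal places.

log p(β | y) = −Σ(yᵢ − βxᵢ)²/(2·2) − β²/(2·2) + const.
Setting the derivative to zero: Σxᵢ(yᵢ − βxᵢ)/2 − β/2 = 0, so β = Σxᵢyᵢ / (Σxᵢ² + σ²/τ²).
Σxᵢyᵢ = 4·15 + 1·6 + 1·4 + 3·14 = 112; Σxᵢ² = 27; σ²/τ² = 1.
β̂_MAP = 112 / (27 + 1) = 112/28 ≈ 4.000.

β̂_MAP = 4.000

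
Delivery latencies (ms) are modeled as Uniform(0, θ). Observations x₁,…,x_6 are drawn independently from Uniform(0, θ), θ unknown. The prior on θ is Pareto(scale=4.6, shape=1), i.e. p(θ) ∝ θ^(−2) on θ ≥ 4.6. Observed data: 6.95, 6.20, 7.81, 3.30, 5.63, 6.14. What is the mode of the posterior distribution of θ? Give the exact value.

The Uniform(0, θ) likelihood is θ^(−n) for θ ≥ max(xᵢ), zero otherwise. Here max(xᵢ) = 7.81.
Posterior ∝ θ^(−2) · θ^(−6) = θ^(−8) on θ ≥ max(4.6, 7.81) = 7.81.
This density is strictly decreasing in θ, so the posterior mode lies at the lower boundary of the support.

θ̂_MAP = 7.81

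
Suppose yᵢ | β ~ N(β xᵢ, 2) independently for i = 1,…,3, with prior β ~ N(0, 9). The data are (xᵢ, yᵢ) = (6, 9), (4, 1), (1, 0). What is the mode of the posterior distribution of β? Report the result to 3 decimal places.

log p(β | y) = −Σ(yᵢ − βxᵢ)²/(2·2) − β²/(2·9) + const.
Setting the derivative to zero: Σxᵢ(yᵢ − βxᵢ)/2 − β/9 = 0, so β = Σxᵢyᵢ / (Σxᵢ² + σ²/τ²).
Σxᵢyᵢ = 6·9 + 4·1 + 1·0 = 58; Σxᵢ² = 53; σ²/τ² = 2/9.
β̂_MAP = 58 / (53 + 2/9) = 58/(479/9) = 522/479 ≈ 1.090.

β̂_MAP = 1.090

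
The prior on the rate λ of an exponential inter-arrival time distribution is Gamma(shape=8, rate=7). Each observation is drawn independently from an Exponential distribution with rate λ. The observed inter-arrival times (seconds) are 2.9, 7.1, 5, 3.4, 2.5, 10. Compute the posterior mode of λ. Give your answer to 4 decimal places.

The Exponential(rate=λ) likelihood is ∝ λ^n e^(−λΣtᵢ). Here n = 6 and Σtᵢ = 2.9 + 7.1 + 5 + 3.4 + 2.5 + 10 = 30.9.
Posterior ∝ λ^7e^(−7λ) · λ^6e^(−30.9λ) = λ^13e^(−37.9λ), i.e. Gamma(14, 37.9).
Mode = (a−1)/b = 13/37.9 ≈ 0.3430.

λ̂_MAP = 0.3430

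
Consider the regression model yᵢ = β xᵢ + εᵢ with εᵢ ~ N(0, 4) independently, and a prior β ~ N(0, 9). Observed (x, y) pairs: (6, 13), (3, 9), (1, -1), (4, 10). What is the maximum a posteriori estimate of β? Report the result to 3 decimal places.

β̂_MAP = 2.306

log p(β | y) = −Σ(yᵢ − βxᵢ)²/(2·4) − β²/(2·9) + const.
Setting the derivative to zero: Σxᵢ(yᵢ − βxᵢ)/4 − β/9 = 0, so β = Σxᵢyᵢ / (Σxᵢ² + σ²/τ²).
Σxᵢyᵢ = 6·13 + 3·9 + 1·(-1) + 4·10 = 144; Σxᵢ² = 62; σ²/τ² = 4/9.
β̂_MAP = 144 / (62 + 4/9) = 144/(562/9) = 648/281 ≈ 2.306.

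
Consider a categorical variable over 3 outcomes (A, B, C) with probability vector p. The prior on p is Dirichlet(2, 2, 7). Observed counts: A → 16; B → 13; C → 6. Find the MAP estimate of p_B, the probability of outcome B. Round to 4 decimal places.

The posterior is Dirichlet(αᵢ + nᵢ) = Dirichlet(18, 15, 13).
For a Dirichlet(a₁,…,a_K) with all aᵢ > 1, the mode has j-th component (aⱼ − 1)/(Σaᵢ − K).
Here Σaᵢ = 46 and K = 3, so p_B = (15 − 1)/(46 − 3) = 14/43 ≈ 0.3256.

MAP estimate of p_B = 0.3256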